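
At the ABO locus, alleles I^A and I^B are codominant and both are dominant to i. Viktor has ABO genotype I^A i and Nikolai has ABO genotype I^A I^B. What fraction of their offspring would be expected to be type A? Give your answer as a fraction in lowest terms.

ABO cross I^A i × I^A I^B → offspring phenotypes: 1/2 A, 1/4 B, 1/4 AB.
So P(type A) = 1/2.

1/2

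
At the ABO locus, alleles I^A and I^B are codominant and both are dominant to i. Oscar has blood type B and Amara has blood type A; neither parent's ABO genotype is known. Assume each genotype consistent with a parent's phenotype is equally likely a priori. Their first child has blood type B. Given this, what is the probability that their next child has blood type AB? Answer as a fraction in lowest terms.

Possible genotypes: Oscar ∈ {I^B I^B, I^B i}; Amara ∈ {I^A I^A, I^A i}.
Weight each parental genotype pair by prior × P(type-B child):
  I^B I^B × I^A i: posterior weight 2/3; P(next child type AB) = 1/2.
  I^B i × I^A i: posterior weight 1/3; P(next child type AB) = 1/4.
Weighted sum = 5/12.

5/12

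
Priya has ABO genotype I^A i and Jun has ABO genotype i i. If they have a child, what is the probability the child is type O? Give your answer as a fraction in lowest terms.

1/2

ABO cross I^A i × i i → offspring phenotypes: 1/2 O, 1/2 A.
So P(type O) = 1/2.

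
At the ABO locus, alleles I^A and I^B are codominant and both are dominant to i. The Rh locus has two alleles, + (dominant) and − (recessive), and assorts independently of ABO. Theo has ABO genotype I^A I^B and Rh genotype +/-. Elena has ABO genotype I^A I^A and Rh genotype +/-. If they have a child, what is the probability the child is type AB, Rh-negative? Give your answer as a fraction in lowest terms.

ABO cross I^A I^B × I^A I^A → offspring phenotypes: 1/2 A, 1/2 AB.
Rh cross +/- × +/- → 3/4 Rh+, 1/4 Rh-.
Independent loci: P(type AB, Rh-negative) = 1/2 × 1/4 = 1/8.

1/8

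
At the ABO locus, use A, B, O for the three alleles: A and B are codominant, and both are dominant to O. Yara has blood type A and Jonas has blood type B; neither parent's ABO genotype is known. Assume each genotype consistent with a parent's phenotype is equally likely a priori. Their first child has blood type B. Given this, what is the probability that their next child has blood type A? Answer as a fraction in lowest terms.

Possible genotypes: Yara ∈ {AA, AO}; Jonas ∈ {BB, BO}.
Weight each parental genotype pair by prior × P(type-B child):
  AO × BB: posterior weight 2/3; P(next child type A) = 0.
  AO × BO: posterior weight 1/3; P(next child type A) = 1/4.
Weighted sum = 1/12.

1/12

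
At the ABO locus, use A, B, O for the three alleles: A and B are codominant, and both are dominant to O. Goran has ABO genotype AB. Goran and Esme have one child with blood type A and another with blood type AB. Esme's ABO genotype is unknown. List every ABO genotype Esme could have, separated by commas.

AA, AB, AO, BO

For each candidate genotype of Esme, check whether crossing it with AB can produce every observed child phenotype.
  AA → possible child types {A, AB} ✓
  AB → possible child types {A, B, AB} ✓
  AO → possible child types {A, B, AB} ✓
  BB → possible child types {B, AB} ✗
  BO → possible child types {A, B, AB} ✓
  OO → possible child types {A, B} ✗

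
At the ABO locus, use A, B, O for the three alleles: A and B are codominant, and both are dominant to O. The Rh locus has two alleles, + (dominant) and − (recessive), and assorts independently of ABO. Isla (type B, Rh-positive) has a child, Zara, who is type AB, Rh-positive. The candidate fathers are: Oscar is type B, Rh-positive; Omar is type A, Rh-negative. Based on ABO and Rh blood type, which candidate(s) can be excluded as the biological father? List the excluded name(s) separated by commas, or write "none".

Oscar

A candidate is excluded only if no genotype consistent with his phenotype could produce a type AB, Rh-positive child with a type B, Rh-positive mother.
Oscar (type B, Rh+): no genotype consistent with that phenotype can produce a type-AB Rh+ child with a type-B mother.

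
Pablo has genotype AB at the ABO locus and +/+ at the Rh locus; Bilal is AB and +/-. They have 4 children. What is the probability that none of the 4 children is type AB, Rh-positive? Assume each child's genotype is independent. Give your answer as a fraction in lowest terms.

1/16

ABO cross AB × AB → 1/4 A, 1/4 B, 1/2 AB.
Rh cross +/+ × +/- → 1 Rh+; so P(type AB, Rh-positive) = 1/2 × 1 = 1/2 per child.
P(not type AB, Rh-positive) = 1/2 for one child; (1/2)^4 = 1/16.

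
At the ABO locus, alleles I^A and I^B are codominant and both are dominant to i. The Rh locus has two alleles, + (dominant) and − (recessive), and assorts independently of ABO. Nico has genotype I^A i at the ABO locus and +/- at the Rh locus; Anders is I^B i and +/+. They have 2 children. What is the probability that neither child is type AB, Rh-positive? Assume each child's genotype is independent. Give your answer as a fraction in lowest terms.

9/16

ABO cross I^A i × I^B i → 1/4 O, 1/4 A, 1/4 B, 1/4 AB.
Rh cross +/- × +/+ → 1 Rh+; so P(type AB, Rh-positive) = 1/4 × 1 = 1/4 per child.
P(not type AB, Rh-positive) = 3/4 for one child; (3/4)^2 = 9/16.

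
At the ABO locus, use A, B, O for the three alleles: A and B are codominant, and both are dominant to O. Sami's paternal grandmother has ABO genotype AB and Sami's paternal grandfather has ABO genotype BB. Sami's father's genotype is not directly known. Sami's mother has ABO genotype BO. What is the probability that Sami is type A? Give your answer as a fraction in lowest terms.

1/8

Sami's father's ABO genotype from AB × BB: 1/2 AB, 1/2 BB.
Crossing each possibility with the mother BO and summing P(type A): 1/2·1/4 + 1/2·0 = 1/8.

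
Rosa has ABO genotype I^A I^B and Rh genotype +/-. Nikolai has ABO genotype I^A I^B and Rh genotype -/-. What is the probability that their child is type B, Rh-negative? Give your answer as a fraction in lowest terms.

ABO cross I^A I^B × I^A I^B → offspring phenotypes: 1/4 A, 1/4 B, 1/2 AB.
Rh cross +/- × -/- → 1/2 Rh+, 1/2 Rh-.
Independent loci: P(type B, Rh-negative) = 1/4 × 1/2 = 1/8.

1/8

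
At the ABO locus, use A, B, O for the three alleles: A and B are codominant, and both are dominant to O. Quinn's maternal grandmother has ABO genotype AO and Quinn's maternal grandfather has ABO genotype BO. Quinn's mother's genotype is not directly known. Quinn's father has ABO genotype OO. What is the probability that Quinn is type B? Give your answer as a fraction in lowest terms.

Quinn's mother's ABO genotype from AO × BO: 1/4 AB, 1/4 AO, 1/4 BO, 1/4 OO.
Crossing each possibility with the father OO and summing P(type B): 1/4·1/2 + 1/4·0 + 1/4·1/2 + 1/4·0 = 1/4.

1/4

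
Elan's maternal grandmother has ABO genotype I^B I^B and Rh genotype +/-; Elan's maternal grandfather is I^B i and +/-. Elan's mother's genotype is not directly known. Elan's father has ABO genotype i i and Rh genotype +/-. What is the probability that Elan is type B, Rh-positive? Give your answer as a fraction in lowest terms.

9/16

Elan's mother's ABO genotype from I^B I^B × I^B i: 1/2 I^B I^B, 1/2 I^B i.
Crossing each possibility with the father i i and summing P(type B): 1/2·1 + 1/2·1/2 = 3/4.
Similarly for Rh via the mother's Rh distribution: P(Rh+) = 3/4.
Independent loci: 3/4 × 3/4 = 9/16.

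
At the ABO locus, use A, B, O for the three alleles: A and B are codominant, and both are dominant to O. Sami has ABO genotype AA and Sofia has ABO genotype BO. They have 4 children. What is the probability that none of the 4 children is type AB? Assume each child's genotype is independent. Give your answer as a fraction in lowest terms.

1/16

ABO cross AA × BO → 1/2 A, 1/2 AB.
So P(type AB) = 1/2 per child.
P(not type AB) = 1/2 for one child; (1/2)^4 = 1/16.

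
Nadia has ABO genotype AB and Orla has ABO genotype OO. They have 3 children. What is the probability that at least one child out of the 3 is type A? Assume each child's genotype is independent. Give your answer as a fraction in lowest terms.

7/8

ABO cross AB × OO → 1/2 A, 1/2 B.
So P(type A) = 1/2 per child.
P(none) = (1/2)^3 = 1/8; P(at least one) = 1 − 1/8 = 7/8.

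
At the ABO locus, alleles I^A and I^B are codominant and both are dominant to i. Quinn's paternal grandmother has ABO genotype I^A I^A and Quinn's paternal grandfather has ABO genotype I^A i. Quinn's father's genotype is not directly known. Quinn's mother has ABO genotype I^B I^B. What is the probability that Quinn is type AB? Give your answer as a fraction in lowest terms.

Quinn's father's ABO genotype from I^A I^A × I^A i: 1/2 I^A I^A, 1/2 I^A i.
Crossing each possibility with the mother I^B I^B and summing P(type AB): 1/2·1 + 1/2·1/2 = 3/4.

3/4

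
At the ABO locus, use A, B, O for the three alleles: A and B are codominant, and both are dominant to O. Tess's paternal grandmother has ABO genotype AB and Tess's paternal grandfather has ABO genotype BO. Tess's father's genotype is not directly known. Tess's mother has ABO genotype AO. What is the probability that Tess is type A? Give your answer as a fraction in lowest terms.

Tess's father's ABO genotype from AB × BO: 1/4 AB, 1/4 AO, 1/4 BB, 1/4 BO.
Crossing each possibility with the mother AO and summing P(type A): 1/4·1/2 + 1/4·3/4 + 1/4·0 + 1/4·1/4 = 3/8.

3/8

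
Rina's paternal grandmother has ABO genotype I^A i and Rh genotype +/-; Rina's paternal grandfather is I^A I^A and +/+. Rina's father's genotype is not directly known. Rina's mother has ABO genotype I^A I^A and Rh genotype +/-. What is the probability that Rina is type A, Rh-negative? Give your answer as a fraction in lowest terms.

1/8

Rina's father's ABO genotype from I^A i × I^A I^A: 1/2 I^A I^A, 1/2 I^A i.
Crossing each possibility with the mother I^A I^A and summing P(type A): 1/2·1 + 1/2·1 = 1.
Similarly for Rh via the father's Rh distribution: P(Rh-) = 1/8.
Independent loci: 1 × 1/8 = 1/8.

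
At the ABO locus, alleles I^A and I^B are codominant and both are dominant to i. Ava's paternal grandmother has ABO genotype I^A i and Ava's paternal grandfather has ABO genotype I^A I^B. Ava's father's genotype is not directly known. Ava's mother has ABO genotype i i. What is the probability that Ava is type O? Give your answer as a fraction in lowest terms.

1/4

Ava's father's ABO genotype from I^A i × I^A I^B: 1/4 I^A I^A, 1/4 I^A I^B, 1/4 I^A i, 1/4 I^B i.
Crossing each possibility with the mother i i and summing P(type O): 1/4·0 + 1/4·0 + 1/4·1/2 + 1/4·1/2 = 1/4.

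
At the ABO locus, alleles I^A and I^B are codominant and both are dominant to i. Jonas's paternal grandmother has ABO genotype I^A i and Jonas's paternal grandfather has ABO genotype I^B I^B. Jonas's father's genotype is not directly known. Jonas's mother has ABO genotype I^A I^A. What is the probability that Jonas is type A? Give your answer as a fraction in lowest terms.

1/2

Jonas's father's ABO genotype from I^A i × I^B I^B: 1/2 I^A I^B, 1/2 I^B i.
Crossing each possibility with the mother I^A I^A and summing P(type A): 1/2·1/2 + 1/2·1/2 = 1/2.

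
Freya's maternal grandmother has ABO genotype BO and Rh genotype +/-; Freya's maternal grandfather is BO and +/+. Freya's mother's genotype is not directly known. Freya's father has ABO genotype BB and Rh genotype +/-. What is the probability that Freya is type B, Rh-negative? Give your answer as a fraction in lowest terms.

Freya's mother's ABO genotype from BO × BO: 1/4 BB, 1/2 BO, 1/4 OO.
Crossing each possibility with the father BB and summing P(type B): 1/4·1 + 1/2·1 + 1/4·1 = 1.
Similarly for Rh via the mother's Rh distribution: P(Rh-) = 1/8.
Independent loci: 1 × 1/8 = 1/8.

1/8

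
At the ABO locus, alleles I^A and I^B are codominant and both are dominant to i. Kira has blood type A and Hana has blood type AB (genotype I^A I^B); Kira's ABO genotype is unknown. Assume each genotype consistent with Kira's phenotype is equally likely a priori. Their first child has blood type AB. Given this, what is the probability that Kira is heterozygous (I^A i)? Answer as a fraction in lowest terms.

1/3

Possible genotypes: Kira ∈ {I^A I^A, I^A i}; Hana ∈ {I^A I^B}.
Weight each parental genotype pair by prior × P(type-AB child):
  I^A I^A × I^A I^B: posterior weight 2/3.
  I^A i × I^A I^B: posterior weight 1/3.
Sum the posterior weight over pairs where Kira is I^A i: 1/3.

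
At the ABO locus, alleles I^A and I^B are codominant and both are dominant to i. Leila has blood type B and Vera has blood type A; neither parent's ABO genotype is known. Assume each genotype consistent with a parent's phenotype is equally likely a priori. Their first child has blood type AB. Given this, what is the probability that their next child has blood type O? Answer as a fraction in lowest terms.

1/36

Possible genotypes: Leila ∈ {I^B I^B, I^B i}; Vera ∈ {I^A I^A, I^A i}.
Weight each parental genotype pair by prior × P(type-AB child):
  I^B I^B × I^A I^A: posterior weight 4/9; P(next child type O) = 0.
  I^B I^B × I^A i: posterior weight 2/9; P(next child type O) = 0.
  I^B i × I^A I^A: posterior weight 2/9; P(next child type O) = 0.
  I^B i × I^A i: posterior weight 1/9; P(next child type O) = 1/4.
Weighted sum = 1/36.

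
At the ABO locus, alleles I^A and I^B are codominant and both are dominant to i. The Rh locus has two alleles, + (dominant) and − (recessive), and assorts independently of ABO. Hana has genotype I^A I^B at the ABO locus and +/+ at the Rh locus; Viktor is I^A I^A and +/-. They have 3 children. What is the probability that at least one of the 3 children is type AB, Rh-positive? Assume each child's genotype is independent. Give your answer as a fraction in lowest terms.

ABO cross I^A I^B × I^A I^A → 1/2 A, 1/2 AB.
Rh cross +/+ × +/- → 1 Rh+; so P(type AB, Rh-positive) = 1/2 × 1 = 1/2 per child.
P(none) = (1/2)^3 = 1/8; P(at least one) = 1 − 1/8 = 7/8.

7/8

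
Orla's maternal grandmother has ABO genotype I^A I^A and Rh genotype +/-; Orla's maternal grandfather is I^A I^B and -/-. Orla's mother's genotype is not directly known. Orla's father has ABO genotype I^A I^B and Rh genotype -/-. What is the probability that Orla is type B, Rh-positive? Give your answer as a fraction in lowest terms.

Orla's mother's ABO genotype from I^A I^A × I^A I^B: 1/2 I^A I^A, 1/2 I^A I^B.
Crossing each possibility with the father I^A I^B and summing P(type B): 1/2·0 + 1/2·1/4 = 1/8.
Similarly for Rh via the mother's Rh distribution: P(Rh+) = 1/4.
Independent loci: 1/8 × 1/4 = 1/32.

1/32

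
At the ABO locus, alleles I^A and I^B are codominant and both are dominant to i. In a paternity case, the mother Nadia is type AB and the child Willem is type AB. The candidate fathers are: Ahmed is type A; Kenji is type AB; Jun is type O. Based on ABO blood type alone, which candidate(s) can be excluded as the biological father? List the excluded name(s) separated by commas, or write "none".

Jun

A candidate is excluded only if no genotype consistent with his phenotype could produce a type AB child with a type AB mother.
Jun (type O): no genotype consistent with that phenotype can produce a type-AB child with a type-AB mother.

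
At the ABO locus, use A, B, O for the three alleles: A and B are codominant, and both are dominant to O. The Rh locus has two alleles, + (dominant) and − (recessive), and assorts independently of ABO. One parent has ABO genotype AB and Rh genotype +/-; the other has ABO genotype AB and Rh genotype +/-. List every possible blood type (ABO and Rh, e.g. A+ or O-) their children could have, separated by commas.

Gametes from AB × AB give offspring ABO genotypes AA, AB, BB, i.e. phenotypes A, B, AB.
Rh cross +/- × +/- → phenotypes Rh+, Rh-.
Combining independently: A+, A-, B+, B-, AB+, AB-.

A+, A-, B+, B-, AB+, AB-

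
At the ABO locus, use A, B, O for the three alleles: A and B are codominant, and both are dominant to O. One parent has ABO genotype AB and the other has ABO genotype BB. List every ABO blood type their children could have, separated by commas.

Gametes from AB × BB give offspring ABO genotypes AB, BB, i.e. phenotypes B, AB.

B, AB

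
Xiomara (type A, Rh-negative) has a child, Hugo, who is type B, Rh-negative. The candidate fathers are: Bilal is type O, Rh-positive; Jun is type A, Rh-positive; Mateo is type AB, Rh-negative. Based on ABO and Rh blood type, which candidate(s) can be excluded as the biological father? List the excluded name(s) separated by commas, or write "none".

Bilal, Jun

A candidate is excluded only if no genotype consistent with his phenotype could produce a type B, Rh-negative child with a type A, Rh-negative mother.
Bilal (type O, Rh+): no genotype consistent with that phenotype can produce a type-B Rh- child with a type-A mother.
Jun (type A, Rh+): no genotype consistent with that phenotype can produce a type-B Rh- child with a type-A mother.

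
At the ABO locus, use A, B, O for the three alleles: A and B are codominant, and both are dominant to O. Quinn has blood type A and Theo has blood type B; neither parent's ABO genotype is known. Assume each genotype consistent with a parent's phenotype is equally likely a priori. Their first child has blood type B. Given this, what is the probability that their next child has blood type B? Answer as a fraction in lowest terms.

5/12

Possible genotypes: Quinn ∈ {AA, AO}; Theo ∈ {BB, BO}.
Weight each parental genotype pair by prior × P(type-B child):
  AO × BB: posterior weight 2/3; P(next child type B) = 1/2.
  AO × BO: posterior weight 1/3; P(next child type B) = 1/4.
Weighted sum = 5/12.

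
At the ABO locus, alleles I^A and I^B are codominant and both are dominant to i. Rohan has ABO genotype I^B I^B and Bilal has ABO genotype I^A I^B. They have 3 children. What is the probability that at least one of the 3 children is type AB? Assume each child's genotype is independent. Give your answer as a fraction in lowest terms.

7/8

ABO cross I^B I^B × I^A I^B → 1/2 B, 1/2 AB.
So P(type AB) = 1/2 per child.
P(none) = (1/2)^3 = 1/8; P(at least one) = 1 − 1/8 = 7/8.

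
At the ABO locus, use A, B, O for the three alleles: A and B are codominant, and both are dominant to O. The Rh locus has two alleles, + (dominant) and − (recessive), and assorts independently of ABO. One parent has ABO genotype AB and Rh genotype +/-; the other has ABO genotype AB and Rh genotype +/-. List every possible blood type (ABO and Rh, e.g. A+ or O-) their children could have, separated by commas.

Gametes from AB × AB give offspring ABO genotypes AA, AB, BB, i.e. phenotypes A, B, AB.
Rh cross +/- × +/- → phenotypes Rh+, Rh-.
Combining independently: A+, A-, B+, B-, AB+, AB-.

A+, A-, B+, B-, AB+, AB-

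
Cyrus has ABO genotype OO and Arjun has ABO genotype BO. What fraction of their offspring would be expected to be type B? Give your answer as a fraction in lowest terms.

ABO cross OO × BO → offspring phenotypes: 1/2 O, 1/2 B.
So P(type B) = 1/2.

1/2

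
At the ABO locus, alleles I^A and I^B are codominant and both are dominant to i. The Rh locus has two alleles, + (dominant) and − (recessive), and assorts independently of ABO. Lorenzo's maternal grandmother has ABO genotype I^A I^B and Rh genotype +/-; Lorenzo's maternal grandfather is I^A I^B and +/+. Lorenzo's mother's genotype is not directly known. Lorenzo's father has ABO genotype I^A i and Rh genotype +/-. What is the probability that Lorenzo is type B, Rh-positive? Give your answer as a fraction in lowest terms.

Lorenzo's mother's ABO genotype from I^A I^B × I^A I^B: 1/4 I^A I^A, 1/2 I^A I^B, 1/4 I^B I^B.
Crossing each possibility with the father I^A i and summing P(type B): 1/4·0 + 1/2·1/4 + 1/4·1/2 = 1/4.
Similarly for Rh via the mother's Rh distribution: P(Rh+) = 7/8.
Independent loci: 1/4 × 7/8 = 7/32.

7/32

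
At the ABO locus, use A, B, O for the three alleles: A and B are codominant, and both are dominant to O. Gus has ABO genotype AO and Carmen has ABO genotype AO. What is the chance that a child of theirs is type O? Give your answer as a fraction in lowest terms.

ABO cross AO × AO → offspring phenotypes: 1/4 O, 3/4 A.
So P(type O) = 1/4.

1/4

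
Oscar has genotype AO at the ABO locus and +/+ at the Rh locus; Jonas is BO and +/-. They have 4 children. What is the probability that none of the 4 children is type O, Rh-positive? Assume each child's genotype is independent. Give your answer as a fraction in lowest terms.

ABO cross AO × BO → 1/4 O, 1/4 A, 1/4 B, 1/4 AB.
Rh cross +/+ × +/- → 1 Rh+; so P(type O, Rh-positive) = 1/4 × 1 = 1/4 per child.
P(not type O, Rh-positive) = 3/4 for one child; (3/4)^4 = 81/256.

81/256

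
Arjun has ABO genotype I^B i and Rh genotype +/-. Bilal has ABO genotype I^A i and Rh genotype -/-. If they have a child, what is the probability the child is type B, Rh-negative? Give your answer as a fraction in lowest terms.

ABO cross I^B i × I^A i → offspring phenotypes: 1/4 O, 1/4 A, 1/4 B, 1/4 AB.
Rh cross +/- × -/- → 1/2 Rh+, 1/2 Rh-.
Independent loci: P(type B, Rh-negative) = 1/4 × 1/2 = 1/8.

1/8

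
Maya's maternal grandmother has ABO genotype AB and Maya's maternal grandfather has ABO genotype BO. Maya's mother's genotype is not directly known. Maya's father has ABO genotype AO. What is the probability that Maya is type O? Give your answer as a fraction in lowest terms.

1/8

Maya's mother's ABO genotype from AB × BO: 1/4 AB, 1/4 AO, 1/4 BB, 1/4 BO.
Crossing each possibility with the father AO and summing P(type O): 1/4·0 + 1/4·1/4 + 1/4·0 + 1/4·1/4 = 1/8.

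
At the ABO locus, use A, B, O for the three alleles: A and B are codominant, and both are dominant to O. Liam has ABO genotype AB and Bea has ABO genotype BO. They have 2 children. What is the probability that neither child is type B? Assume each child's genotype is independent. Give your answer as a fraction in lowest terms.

ABO cross AB × BO → 1/4 A, 1/2 B, 1/4 AB.
So P(type B) = 1/2 per child.
P(not type B) = 1/2 for one child; (1/2)^2 = 1/4.

1/4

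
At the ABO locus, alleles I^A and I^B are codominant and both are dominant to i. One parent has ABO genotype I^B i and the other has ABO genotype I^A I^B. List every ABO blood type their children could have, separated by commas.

A, B, AB

Gametes from I^B i × I^A I^B give offspring ABO genotypes I^A I^B, I^A i, I^B I^B, I^B i, i.e. phenotypes A, B, AB.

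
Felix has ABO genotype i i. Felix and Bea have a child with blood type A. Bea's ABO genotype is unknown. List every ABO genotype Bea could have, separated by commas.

For each candidate genotype of Bea, check whether crossing it with i i can produce every observed child phenotype.
  I^A I^A → possible child types {A} ✓
  I^A I^B → possible child types {A, B} ✓
  I^A i → possible child types {O, A} ✓
  I^B I^B → possible child types {B} ✗
  I^B i → possible child types {O, B} ✗
  i i → possible child types {O} ✗

I^A I^A, I^A I^B, I^A i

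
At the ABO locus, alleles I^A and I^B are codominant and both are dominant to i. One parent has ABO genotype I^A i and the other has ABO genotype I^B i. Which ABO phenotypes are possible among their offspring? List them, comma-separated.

Gametes from I^A i × I^B i give offspring ABO genotypes I^A I^B, I^A i, I^B i, i i, i.e. phenotypes O, A, B, AB.

O, A, B, AB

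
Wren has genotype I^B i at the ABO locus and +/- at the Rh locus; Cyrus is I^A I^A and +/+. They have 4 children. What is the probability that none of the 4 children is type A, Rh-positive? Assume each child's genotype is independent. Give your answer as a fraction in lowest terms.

1/16

ABO cross I^B i × I^A I^A → 1/2 A, 1/2 AB.
Rh cross +/- × +/+ → 1 Rh+; so P(type A, Rh-positive) = 1/2 × 1 = 1/2 per child.
P(not type A, Rh-positive) = 1/2 for one child; (1/2)^4 = 1/16.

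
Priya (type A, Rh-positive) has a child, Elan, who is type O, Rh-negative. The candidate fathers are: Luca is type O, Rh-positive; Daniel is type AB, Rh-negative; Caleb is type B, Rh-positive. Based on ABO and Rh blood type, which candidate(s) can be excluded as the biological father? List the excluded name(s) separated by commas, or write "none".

Daniel

A candidate is excluded only if no genotype consistent with his phenotype could produce a type O, Rh-negative child with a type A, Rh-positive mother.
Daniel (type AB, Rh-): no genotype consistent with that phenotype can produce a type-O Rh- child with a type-A mother.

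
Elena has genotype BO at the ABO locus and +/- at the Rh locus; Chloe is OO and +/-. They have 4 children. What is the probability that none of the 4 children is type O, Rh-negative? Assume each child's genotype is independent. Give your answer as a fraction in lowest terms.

ABO cross BO × OO → 1/2 O, 1/2 B.
Rh cross +/- × +/- → 3/4 Rh+, 1/4 Rh-; so P(type O, Rh-negative) = 1/2 × 1/4 = 1/8 per child.
P(not type O, Rh-negative) = 7/8 for one child; (7/8)^4 = 2401/4096.

2401/4096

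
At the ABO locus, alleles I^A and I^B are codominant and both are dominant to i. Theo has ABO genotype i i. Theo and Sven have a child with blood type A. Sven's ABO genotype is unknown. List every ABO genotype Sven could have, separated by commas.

I^A I^A, I^A I^B, I^A i

For each candidate genotype of Sven, check whether crossing it with i i can produce every observed child phenotype.
  I^A I^A → possible child types {A} ✓
  I^A I^B → possible child types {A, B} ✓
  I^A i → possible child types {O, A} ✓
  I^B I^B → possible child types {B} ✗
  I^B i → possible child types {O, B} ✗
  i i → possible child types {O} ✗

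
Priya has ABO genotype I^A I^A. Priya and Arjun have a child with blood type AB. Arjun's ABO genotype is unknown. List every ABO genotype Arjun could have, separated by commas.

I^A I^B, I^B I^B, I^B i

For each candidate genotype of Arjun, check whether crossing it with I^A I^A can produce every observed child phenotype.
  I^A I^A → possible child types {A} ✗
  I^A I^B → possible child types {A, AB} ✓
  I^A i → possible child types {A} ✗
  I^B I^B → possible child types {AB} ✓
  I^B i → possible child types {A, AB} ✓
  i i → possible child types {A} ✗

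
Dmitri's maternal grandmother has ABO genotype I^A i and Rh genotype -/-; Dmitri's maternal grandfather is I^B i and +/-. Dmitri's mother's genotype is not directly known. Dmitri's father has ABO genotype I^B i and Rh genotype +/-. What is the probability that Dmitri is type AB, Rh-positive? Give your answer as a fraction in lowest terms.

Dmitri's mother's ABO genotype from I^A i × I^B i: 1/4 I^A I^B, 1/4 I^A i, 1/4 I^B i, 1/4 i i.
Crossing each possibility with the father I^B i and summing P(type AB): 1/4·1/4 + 1/4·1/4 + 1/4·0 + 1/4·0 = 1/8.
Similarly for Rh via the mother's Rh distribution: P(Rh+) = 5/8.
Independent loci: 1/8 × 5/8 = 5/64.

5/64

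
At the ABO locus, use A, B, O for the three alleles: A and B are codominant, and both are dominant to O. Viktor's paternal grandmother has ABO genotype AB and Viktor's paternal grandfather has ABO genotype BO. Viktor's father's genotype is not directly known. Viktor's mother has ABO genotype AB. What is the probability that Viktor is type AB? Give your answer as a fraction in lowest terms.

3/8

Viktor's father's ABO genotype from AB × BO: 1/4 AB, 1/4 AO, 1/4 BB, 1/4 BO.
Crossing each possibility with the mother AB and summing P(type AB): 1/4·1/2 + 1/4·1/4 + 1/4·1/2 + 1/4·1/4 = 3/8.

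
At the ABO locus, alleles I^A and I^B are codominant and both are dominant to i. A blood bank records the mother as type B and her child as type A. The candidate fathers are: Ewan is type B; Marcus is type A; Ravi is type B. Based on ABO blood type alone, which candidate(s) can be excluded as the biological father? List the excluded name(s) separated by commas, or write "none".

A candidate is excluded only if no genotype consistent with his phenotype could produce a type A child with a type B mother.
Ewan (type B): no genotype consistent with that phenotype can produce a type-A child with a type-B mother.
Ravi (type B): no genotype consistent with that phenotype can produce a type-A child with a type-B mother.

Ewan, Ravi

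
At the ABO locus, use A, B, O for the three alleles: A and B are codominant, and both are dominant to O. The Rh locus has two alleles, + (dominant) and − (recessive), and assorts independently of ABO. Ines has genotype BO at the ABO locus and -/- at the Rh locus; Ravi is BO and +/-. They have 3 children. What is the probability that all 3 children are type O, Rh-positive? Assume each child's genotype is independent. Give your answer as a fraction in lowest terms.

ABO cross BO × BO → 1/4 O, 3/4 B.
Rh cross -/- × +/- → 1/2 Rh+, 1/2 Rh-; so P(type O, Rh-positive) = 1/4 × 1/2 = 1/8 per child.
All 3 independent: (1/8)^3 = 1/512.

1/512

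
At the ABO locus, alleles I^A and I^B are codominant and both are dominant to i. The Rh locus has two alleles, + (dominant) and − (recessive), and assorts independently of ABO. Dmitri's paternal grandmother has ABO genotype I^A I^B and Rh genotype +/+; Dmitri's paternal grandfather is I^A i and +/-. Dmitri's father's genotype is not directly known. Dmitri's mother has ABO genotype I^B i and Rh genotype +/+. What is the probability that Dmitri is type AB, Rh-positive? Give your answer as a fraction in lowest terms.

Dmitri's father's ABO genotype from I^A I^B × I^A i: 1/4 I^A I^A, 1/4 I^A I^B, 1/4 I^A i, 1/4 I^B i.
Crossing each possibility with the mother I^B i and summing P(type AB): 1/4·1/2 + 1/4·1/4 + 1/4·1/4 + 1/4·0 = 1/4.
Similarly for Rh via the father's Rh distribution: P(Rh+) = 1.
Independent loci: 1/4 × 1 = 1/4.

1/4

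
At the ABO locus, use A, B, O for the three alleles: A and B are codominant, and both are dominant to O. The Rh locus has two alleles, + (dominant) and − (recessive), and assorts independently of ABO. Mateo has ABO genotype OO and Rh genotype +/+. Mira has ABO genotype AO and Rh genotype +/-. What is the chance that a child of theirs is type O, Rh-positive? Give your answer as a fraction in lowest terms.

1/2

ABO cross OO × AO → offspring phenotypes: 1/2 O, 1/2 A.
Rh cross +/+ × +/- → 1 Rh+.
Independent loci: P(type O, Rh-positive) = 1/2 × 1 = 1/2.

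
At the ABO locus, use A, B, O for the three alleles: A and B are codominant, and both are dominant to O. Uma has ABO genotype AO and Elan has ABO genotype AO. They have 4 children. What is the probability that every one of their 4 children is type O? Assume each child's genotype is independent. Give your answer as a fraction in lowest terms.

1/256

ABO cross AO × AO → 1/4 O, 3/4 A.
So P(type O) = 1/4 per child.
All 4 independent: (1/4)^4 = 1/256.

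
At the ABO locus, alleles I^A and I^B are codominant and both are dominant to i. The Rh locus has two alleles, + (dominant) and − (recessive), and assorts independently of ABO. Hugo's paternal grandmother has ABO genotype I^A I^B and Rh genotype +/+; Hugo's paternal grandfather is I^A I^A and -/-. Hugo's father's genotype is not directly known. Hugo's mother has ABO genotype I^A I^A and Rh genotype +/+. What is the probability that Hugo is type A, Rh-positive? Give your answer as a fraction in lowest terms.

3/4

Hugo's father's ABO genotype from I^A I^B × I^A I^A: 1/2 I^A I^A, 1/2 I^A I^B.
Crossing each possibility with the mother I^A I^A and summing P(type A): 1/2·1 + 1/2·1/2 = 3/4.
Similarly for Rh via the father's Rh distribution: P(Rh+) = 1.
Independent loci: 3/4 × 1 = 3/4.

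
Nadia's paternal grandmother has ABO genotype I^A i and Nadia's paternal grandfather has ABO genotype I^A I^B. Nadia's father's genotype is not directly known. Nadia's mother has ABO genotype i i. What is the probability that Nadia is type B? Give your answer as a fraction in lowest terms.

Nadia's father's ABO genotype from I^A i × I^A I^B: 1/4 I^A I^A, 1/4 I^A I^B, 1/4 I^A i, 1/4 I^B i.
Crossing each possibility with the mother i i and summing P(type B): 1/4·0 + 1/4·1/2 + 1/4·0 + 1/4·1/2 = 1/4.

1/4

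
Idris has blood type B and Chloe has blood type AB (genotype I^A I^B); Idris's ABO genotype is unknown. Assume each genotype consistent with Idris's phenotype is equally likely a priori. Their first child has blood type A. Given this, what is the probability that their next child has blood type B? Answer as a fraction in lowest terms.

1/2

Possible genotypes: Idris ∈ {I^B I^B, I^B i}; Chloe ∈ {I^A I^B}.
Weight each parental genotype pair by prior × P(type-A child):
  I^B i × I^A I^B: posterior weight 1; P(next child type B) = 1/2.
Weighted sum = 1/2.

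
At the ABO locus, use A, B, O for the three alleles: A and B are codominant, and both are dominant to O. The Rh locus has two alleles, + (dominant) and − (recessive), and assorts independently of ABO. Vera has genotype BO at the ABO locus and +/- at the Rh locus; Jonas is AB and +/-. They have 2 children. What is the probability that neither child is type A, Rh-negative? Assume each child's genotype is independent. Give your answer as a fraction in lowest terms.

ABO cross BO × AB → 1/4 A, 1/2 B, 1/4 AB.
Rh cross +/- × +/- → 3/4 Rh+, 1/4 Rh-; so P(type A, Rh-negative) = 1/4 × 1/4 = 1/16 per child.
P(not type A, Rh-negative) = 15/16 for one child; (15/16)^2 = 225/256.

225/256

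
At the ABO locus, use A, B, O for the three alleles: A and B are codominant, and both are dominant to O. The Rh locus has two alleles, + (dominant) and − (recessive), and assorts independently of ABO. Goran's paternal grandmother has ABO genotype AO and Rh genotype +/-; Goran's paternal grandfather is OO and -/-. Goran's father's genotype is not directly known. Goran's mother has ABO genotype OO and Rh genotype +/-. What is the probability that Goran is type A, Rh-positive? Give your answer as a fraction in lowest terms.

Goran's father's ABO genotype from AO × OO: 1/2 AO, 1/2 OO.
Crossing each possibility with the mother OO and summing P(type A): 1/2·1/2 + 1/2·0 = 1/4.
Similarly for Rh via the father's Rh distribution: P(Rh+) = 5/8.
Independent loci: 1/4 × 5/8 = 5/32.

5/32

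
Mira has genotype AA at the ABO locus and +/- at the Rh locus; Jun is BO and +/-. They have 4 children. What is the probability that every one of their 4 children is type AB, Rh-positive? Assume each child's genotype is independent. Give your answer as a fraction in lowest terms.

81/4096

ABO cross AA × BO → 1/2 A, 1/2 AB.
Rh cross +/- × +/- → 3/4 Rh+, 1/4 Rh-; so P(type AB, Rh-positive) = 1/2 × 3/4 = 3/8 per child.
All 4 independent: (3/8)^4 = 81/4096.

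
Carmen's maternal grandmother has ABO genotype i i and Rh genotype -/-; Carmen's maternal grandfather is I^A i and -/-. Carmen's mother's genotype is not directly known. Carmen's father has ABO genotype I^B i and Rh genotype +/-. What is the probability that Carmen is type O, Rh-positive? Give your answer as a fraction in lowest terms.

3/16

Carmen's mother's ABO genotype from i i × I^A i: 1/2 I^A i, 1/2 i i.
Crossing each possibility with the father I^B i and summing P(type O): 1/2·1/4 + 1/2·1/2 = 3/8.
Similarly for Rh via the mother's Rh distribution: P(Rh+) = 1/2.
Independent loci: 3/8 × 1/2 = 3/16.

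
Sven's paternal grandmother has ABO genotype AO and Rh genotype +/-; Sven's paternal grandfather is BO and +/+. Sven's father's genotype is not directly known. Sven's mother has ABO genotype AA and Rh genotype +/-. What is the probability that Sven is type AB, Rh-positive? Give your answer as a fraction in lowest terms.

Sven's father's ABO genotype from AO × BO: 1/4 AB, 1/4 AO, 1/4 BO, 1/4 OO.
Crossing each possibility with the mother AA and summing P(type AB): 1/4·1/2 + 1/4·0 + 1/4·1/2 + 1/4·0 = 1/4.
Similarly for Rh via the father's Rh distribution: P(Rh+) = 7/8.
Independent loci: 1/4 × 7/8 = 7/32.

7/32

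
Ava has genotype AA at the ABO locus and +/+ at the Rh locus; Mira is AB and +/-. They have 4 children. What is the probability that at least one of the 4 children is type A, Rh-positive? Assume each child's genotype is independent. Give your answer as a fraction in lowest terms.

15/16

ABO cross AA × AB → 1/2 A, 1/2 AB.
Rh cross +/+ × +/- → 1 Rh+; so P(type A, Rh-positive) = 1/2 × 1 = 1/2 per child.
P(none) = (1/2)^4 = 1/16; P(at least one) = 1 − 1/16 = 15/16.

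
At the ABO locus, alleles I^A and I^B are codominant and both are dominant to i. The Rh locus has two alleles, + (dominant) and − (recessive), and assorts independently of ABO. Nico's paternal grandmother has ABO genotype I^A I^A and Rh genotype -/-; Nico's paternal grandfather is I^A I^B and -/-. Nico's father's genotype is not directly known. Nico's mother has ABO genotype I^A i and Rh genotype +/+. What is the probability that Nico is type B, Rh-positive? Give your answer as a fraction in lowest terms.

1/8

Nico's father's ABO genotype from I^A I^A × I^A I^B: 1/2 I^A I^A, 1/2 I^A I^B.
Crossing each possibility with the mother I^A i and summing P(type B): 1/2·0 + 1/2·1/4 = 1/8.
Similarly for Rh via the father's Rh distribution: P(Rh+) = 1.
Independent loci: 1/8 × 1 = 1/8.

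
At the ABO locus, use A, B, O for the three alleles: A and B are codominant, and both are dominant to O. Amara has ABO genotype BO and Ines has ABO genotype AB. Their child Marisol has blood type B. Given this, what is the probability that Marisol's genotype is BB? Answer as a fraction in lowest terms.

1/2

Cross BO × AB → 1/4 AB, 1/4 AO, 1/4 BB, 1/4 BO.
Type-B genotypes among offspring: BB (1/4), BO (1/4); total 1/2.
P(BB | type B) = (1/4) / (1/2) = 1/2.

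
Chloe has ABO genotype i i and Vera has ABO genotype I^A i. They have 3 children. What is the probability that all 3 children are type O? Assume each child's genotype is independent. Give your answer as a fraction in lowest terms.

ABO cross i i × I^A i → 1/2 O, 1/2 A.
So P(type O) = 1/2 per child.
All 3 independent: (1/2)^3 = 1/8.

1/8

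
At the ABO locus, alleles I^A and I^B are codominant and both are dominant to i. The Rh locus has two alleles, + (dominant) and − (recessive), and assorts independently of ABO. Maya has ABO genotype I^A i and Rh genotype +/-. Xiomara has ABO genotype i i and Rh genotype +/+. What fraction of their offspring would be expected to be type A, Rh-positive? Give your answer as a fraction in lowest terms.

1/2

ABO cross I^A i × i i → offspring phenotypes: 1/2 O, 1/2 A.
Rh cross +/- × +/+ → 1 Rh+.
Independent loci: P(type A, Rh-positive) = 1/2 × 1 = 1/2.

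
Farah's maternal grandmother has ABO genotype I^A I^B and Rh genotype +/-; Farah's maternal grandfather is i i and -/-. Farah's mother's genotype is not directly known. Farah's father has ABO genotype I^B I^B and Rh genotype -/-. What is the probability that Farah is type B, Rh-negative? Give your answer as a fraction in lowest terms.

9/16

Farah's mother's ABO genotype from I^A I^B × i i: 1/2 I^A i, 1/2 I^B i.
Crossing each possibility with the father I^B I^B and summing P(type B): 1/2·1/2 + 1/2·1 = 3/4.
Similarly for Rh via the mother's Rh distribution: P(Rh-) = 3/4.
Independent loci: 3/4 × 3/4 = 9/16.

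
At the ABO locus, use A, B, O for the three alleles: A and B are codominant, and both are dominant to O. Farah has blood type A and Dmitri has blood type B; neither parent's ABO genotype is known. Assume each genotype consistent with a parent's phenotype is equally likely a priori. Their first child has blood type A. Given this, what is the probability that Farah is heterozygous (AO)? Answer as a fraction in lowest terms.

Possible genotypes: Farah ∈ {AA, AO}; Dmitri ∈ {BB, BO}.
Weight each parental genotype pair by prior × P(type-A child):
  AA × BO: posterior weight 2/3.
  AO × BO: posterior weight 1/3.
Sum the posterior weight over pairs where Farah is AO: 1/3.

1/3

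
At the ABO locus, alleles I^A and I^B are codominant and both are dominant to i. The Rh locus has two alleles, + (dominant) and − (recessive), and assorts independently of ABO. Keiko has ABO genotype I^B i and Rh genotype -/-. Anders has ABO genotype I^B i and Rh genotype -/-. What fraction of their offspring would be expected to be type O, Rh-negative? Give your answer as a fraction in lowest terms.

1/4

ABO cross I^B i × I^B i → offspring phenotypes: 1/4 O, 3/4 B.
Rh cross -/- × -/- → 1 Rh-.
Independent loci: P(type O, Rh-negative) = 1/4 × 1 = 1/4.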